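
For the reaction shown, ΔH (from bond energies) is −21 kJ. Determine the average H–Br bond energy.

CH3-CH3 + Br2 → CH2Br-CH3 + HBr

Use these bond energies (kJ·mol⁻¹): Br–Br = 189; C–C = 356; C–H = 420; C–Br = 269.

Let D be the H–Br bond energy.
Σ(broken) = 1×189 + 1×356 + 6×420 = 3065
Σ(formed) = 1×269 + 1×356 + 5×420 + 1×D = 2725 + D
ΔH = Σ(broken) − Σ(formed) = (3065) − (2725 + D) = +340 − D
Setting this equal to −21 kJ gives D = 361 kJ/mol.

D(H–Br) ≈ 361 kJ/mol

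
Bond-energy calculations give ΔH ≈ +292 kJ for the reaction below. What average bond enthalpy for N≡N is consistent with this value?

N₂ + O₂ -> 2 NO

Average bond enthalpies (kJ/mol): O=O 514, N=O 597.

Let D be the N≡N bond energy.
Σ(broken) = 1×D + 1×514 = 514 + D
Σ(formed) = 2×597 = 1194
ΔH = Σ(broken) − Σ(formed) = (514 + D) − (1194) = −680 + D
Setting this equal to +292 kJ gives D = 972 kJ/mol.

D(N≡N) ≈ 972 kJ/mol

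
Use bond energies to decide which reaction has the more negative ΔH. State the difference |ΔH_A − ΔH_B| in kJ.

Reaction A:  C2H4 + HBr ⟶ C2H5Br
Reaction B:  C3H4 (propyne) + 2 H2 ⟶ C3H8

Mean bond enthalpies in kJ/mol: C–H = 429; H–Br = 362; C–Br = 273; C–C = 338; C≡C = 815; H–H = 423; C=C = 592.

Reaction A:
  Bonds broken (reactants):
    C–H: 4 × 429 = 1716
    C=C: 1 × 592 = 592
    H–Br: 1 × 362 = 362
    Σ(broken) = 2670 kJ
  Bonds formed (products):
    C–Br: 1 × 273 = 273
    C–C: 1 × 338 = 338
    C–H: 5 × 429 = 2145
    Σ(formed) = 2756 kJ
  ΔH_A = 2670 − 2756 = −86 kJ
Reaction B:
  Bonds broken (reactants):
    C≡C: 1 × 815 = 815
    C–C: 1 × 338 = 338
    C–H: 4 × 429 = 1716
    H–H: 2 × 423 = 846
    Σ(broken) = 3715 kJ
  Bonds formed (products):
    C–C: 2 × 338 = 676
    C–H: 8 × 429 = 3432
    Σ(formed) = 4108 kJ
  ΔH_B = 3715 − 4108 = −393 kJ
ΔH_A − ΔH_B = +307 kJ, so reaction B has the more negative ΔH; |ΔH_A − ΔH_B| = 307 kJ.

Reaction B, by 307 kJ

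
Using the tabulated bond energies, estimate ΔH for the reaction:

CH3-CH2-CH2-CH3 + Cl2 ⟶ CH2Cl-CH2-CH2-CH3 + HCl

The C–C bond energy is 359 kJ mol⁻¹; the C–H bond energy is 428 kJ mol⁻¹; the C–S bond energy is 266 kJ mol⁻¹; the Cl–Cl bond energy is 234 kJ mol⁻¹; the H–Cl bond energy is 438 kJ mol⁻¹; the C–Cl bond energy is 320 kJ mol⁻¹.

ΔH ≈ −96 kJ

Bonds broken (reactants):
  C–C: 3 × 359 = 1077
  C–H: 10 × 428 = 4280
  Cl–Cl: 1 × 234 = 234
  Σ(broken) = 5591 kJ
Bonds formed (products):
  C–C: 3 × 359 = 1077
  C–Cl: 1 × 320 = 320
  C–H: 9 × 428 = 3852
  H–Cl: 1 × 438 = 438
  Σ(formed) = 5687 kJ
ΔH = Σ(broken) − Σ(formed) = 5591 − 5687 = −96 kJ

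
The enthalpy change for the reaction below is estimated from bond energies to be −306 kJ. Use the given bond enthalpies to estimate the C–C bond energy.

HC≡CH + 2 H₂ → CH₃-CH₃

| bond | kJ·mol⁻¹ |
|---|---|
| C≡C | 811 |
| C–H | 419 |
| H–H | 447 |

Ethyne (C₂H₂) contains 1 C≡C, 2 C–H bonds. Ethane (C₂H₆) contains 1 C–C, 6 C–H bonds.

D(C–C) ≈ 335 kJ/mol

Let D be the C–C bond energy.
Σ(broken) = 1×811 + 2×419 + 2×447 = 2543
Σ(formed) = 1×D + 6×419 = 2514 + D
ΔH = Σ(broken) − Σ(formed) = (2543) − (2514 + D) = +29 − D
Setting this equal to −306 kJ gives D = 335 kJ/mol.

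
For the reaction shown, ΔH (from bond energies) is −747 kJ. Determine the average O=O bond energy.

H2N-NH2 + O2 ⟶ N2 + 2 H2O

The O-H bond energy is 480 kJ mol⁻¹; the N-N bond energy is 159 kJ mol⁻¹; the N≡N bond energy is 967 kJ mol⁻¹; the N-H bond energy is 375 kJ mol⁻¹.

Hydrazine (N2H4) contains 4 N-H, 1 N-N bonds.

D(O=O) ≈ 481 kJ/mol

Let D be the O=O bond energy.
Σ(broken) = 4×375 + 1×159 + 1×D = 1659 + D
Σ(formed) = 1×967 + 4×480 = 2887
ΔH = Σ(broken) − Σ(formed) = (1659 + D) − (2887) = −1228 + D
Setting this equal to −747 kJ gives D = 481 kJ/mol.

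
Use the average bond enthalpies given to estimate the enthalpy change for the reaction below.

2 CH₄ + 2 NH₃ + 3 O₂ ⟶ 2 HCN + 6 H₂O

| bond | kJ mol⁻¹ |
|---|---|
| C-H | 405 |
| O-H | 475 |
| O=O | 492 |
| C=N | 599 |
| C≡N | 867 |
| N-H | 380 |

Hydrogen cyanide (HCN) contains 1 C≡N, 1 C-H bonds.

Bonds broken (reactants):
  C-H: 8 × 405 = 3240
  N-H: 6 × 380 = 2280
  O=O: 3 × 492 = 1476
  Σ(broken) = 6996 kJ
Bonds formed (products):
  C≡N: 2 × 867 = 1734
  C-H: 2 × 405 = 810
  O-H: 12 × 475 = 5700
  Σ(formed) = 8244 kJ
ΔH = Σ(broken) − Σ(formed) = 6996 − 8244 = −1248 kJ

ΔH ≈ −1248 kJ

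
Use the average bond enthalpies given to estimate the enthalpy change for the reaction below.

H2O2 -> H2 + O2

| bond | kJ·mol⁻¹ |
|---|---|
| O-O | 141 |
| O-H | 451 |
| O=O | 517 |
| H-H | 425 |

Bonds broken (reactants):
  O-H: 2 × 451 = 902
  O-O: 1 × 141 = 141
  Σ(broken) = 1043 kJ
Bonds formed (products):
  H-H: 1 × 425 = 425
  O=O: 1 × 517 = 517
  Σ(formed) = 942 kJ
ΔH = Σ(broken) − Σ(formed) = 1043 − 942 = +101 kJ

ΔH ≈ +101 kJ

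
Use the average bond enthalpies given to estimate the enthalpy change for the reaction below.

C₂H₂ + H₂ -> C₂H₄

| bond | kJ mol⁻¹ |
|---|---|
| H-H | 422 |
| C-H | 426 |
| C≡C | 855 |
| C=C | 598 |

Bonds broken (reactants):
  C≡C: 1 × 855 = 855
  C-H: 2 × 426 = 852
  H-H: 1 × 422 = 422
  Σ(broken) = 2129 kJ
Bonds formed (products):
  C-H: 4 × 426 = 1704
  C=C: 1 × 598 = 598
  Σ(formed) = 2302 kJ
ΔH = Σ(broken) − Σ(formed) = 2129 − 2302 = −173 kJ

ΔH ≈ −173 kJ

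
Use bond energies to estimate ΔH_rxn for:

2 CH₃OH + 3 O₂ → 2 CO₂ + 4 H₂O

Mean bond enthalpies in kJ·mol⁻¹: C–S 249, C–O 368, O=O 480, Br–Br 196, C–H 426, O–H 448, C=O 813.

Bonds broken (reactants):
  C–H: 6 × 426 = 2556
  C–O: 2 × 368 = 736
  O–H: 2 × 448 = 896
  O=O: 3 × 480 = 1440
  Σ(broken) = 5628 kJ
Bonds formed (products):
  C=O: 4 × 813 = 3252
  O–H: 8 × 448 = 3584
  Σ(formed) = 6836 kJ
ΔH = Σ(broken) − Σ(formed) = 5628 − 6836 = −1208 kJ

ΔH ≈ −1208 kJ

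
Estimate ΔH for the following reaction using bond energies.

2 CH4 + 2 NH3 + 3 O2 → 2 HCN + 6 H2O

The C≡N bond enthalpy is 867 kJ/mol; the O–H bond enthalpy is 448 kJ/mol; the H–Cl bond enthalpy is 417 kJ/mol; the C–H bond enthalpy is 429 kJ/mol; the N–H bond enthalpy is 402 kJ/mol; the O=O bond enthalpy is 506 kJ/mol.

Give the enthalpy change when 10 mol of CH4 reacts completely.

Bonds broken (reactants):
  C–H: 8 × 429 = 3432
  N–H: 6 × 402 = 2412
  O=O: 3 × 506 = 1518
  Σ(broken) = 7362 kJ
Bonds formed (products):
  C≡N: 2 × 867 = 1734
  C–H: 2 × 429 = 858
  O–H: 12 × 448 = 5376
  Σ(formed) = 7968 kJ
ΔH = Σ(broken) − Σ(formed) = 7362 − 7968 = −606 kJ
For 5× the reaction as written: 5 × (−606) = −3030 kJ

ΔH = −3030 kJ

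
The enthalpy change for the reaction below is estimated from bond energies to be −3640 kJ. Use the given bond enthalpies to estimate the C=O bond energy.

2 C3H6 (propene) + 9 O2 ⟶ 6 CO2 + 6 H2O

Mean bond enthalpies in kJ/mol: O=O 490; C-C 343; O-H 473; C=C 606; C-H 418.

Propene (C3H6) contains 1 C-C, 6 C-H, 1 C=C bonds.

Let D be the C=O bond energy.
Σ(broken) = 2×343 + 12×418 + 2×606 + 9×490 = 11324
Σ(formed) = 12×D + 12×473 = 5676 + 12D
ΔH = Σ(broken) − Σ(formed) = (11324) − (5676 + 12D) = +5648 − 12D
Setting this equal to −3640 kJ gives 12D = 9288, so D = 774 kJ/mol.

D(C=O) ≈ 774 kJ/mol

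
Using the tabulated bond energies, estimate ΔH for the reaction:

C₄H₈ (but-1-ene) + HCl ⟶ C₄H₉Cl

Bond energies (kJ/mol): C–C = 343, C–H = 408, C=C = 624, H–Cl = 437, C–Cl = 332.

ΔH ≈ −22 kJ

Bonds broken (reactants):
  C–C: 2 × 343 = 686
  C–H: 8 × 408 = 3264
  C=C: 1 × 624 = 624
  H–Cl: 1 × 437 = 437
  Σ(broken) = 5011 kJ
Bonds formed (products):
  C–C: 3 × 343 = 1029
  C–Cl: 1 × 332 = 332
  C–H: 9 × 408 = 3672
  Σ(formed) = 5033 kJ
ΔH = Σ(broken) − Σ(formed) = 5011 − 5033 = −22 kJ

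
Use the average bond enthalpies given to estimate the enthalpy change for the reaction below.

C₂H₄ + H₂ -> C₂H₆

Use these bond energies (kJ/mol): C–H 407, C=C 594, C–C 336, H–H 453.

Bonds broken (reactants):
  C–H: 4 × 407 = 1628
  C=C: 1 × 594 = 594
  H–H: 1 × 453 = 453
  Σ(broken) = 2675 kJ
Bonds formed (products):
  C–C: 1 × 336 = 336
  C–H: 6 × 407 = 2442
  Σ(formed) = 2778 kJ
ΔH = Σ(broken) − Σ(formed) = 2675 − 2778 = −103 kJ

ΔH ≈ −103 kJ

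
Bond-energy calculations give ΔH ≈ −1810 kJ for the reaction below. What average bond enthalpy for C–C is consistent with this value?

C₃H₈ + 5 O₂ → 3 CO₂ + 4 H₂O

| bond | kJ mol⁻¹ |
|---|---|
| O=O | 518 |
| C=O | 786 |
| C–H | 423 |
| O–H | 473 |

D(C–C) ≈ 358 kJ/mol

Let D be the C–C bond energy.
Σ(broken) = 2×D + 8×423 + 5×518 = 5974 + 2D
Σ(formed) = 6×786 + 8×473 = 8500
ΔH = Σ(broken) − Σ(formed) = (5974 + 2D) − (8500) = −2526 + 2D
Setting this equal to −1810 kJ gives 2D = 716, so D = 358 kJ/mol.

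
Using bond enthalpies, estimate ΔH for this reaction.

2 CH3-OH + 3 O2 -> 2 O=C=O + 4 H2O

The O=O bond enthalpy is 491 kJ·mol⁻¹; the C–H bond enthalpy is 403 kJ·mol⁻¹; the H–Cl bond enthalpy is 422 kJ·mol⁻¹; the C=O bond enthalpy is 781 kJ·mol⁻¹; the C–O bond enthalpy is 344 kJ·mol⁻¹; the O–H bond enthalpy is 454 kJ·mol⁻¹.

ΔH ≈ −1269 kJ

Bonds broken (reactants):
  C–H: 6 × 403 = 2418
  C–O: 2 × 344 = 688
  O–H: 2 × 454 = 908
  O=O: 3 × 491 = 1473
  Σ(broken) = 5487 kJ
Bonds formed (products):
  C=O: 4 × 781 = 3124
  O–H: 8 × 454 = 3632
  Σ(formed) = 6756 kJ
ΔH = Σ(broken) − Σ(formed) = 5487 − 6756 = −1269 kJ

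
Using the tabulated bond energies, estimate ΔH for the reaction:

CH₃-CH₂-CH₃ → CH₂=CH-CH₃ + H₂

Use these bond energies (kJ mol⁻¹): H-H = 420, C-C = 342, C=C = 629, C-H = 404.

ΔH ≈ +101 kJ

Bonds broken (reactants):
  C-C: 2 × 342 = 684
  C-H: 8 × 404 = 3232
  Σ(broken) = 3916 kJ
Bonds formed (products):
  C-C: 1 × 342 = 342
  C-H: 6 × 404 = 2424
  C=C: 1 × 629 = 629
  H-H: 1 × 420 = 420
  Σ(formed) = 3815 kJ
ΔH = Σ(broken) − Σ(formed) = 3916 − 3815 = +101 kJ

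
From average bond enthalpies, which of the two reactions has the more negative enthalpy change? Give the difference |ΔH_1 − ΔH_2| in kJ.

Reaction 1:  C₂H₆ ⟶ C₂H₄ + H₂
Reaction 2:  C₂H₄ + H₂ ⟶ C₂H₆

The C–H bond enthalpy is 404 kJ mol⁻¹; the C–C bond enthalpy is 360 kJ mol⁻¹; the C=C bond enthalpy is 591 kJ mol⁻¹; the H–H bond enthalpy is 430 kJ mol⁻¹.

Reaction 2, by 294 kJ

Reaction 1:
  Bonds broken (reactants):
    C–C: 1 × 360 = 360
    C–H: 6 × 404 = 2424
    Σ(broken) = 2784 kJ
  Bonds formed (products):
    C–H: 4 × 404 = 1616
    C=C: 1 × 591 = 591
    H–H: 1 × 430 = 430
    Σ(formed) = 2637 kJ
  ΔH_1 = 2784 − 2637 = +147 kJ
Reaction 2:
  Bonds broken (reactants):
    C–H: 4 × 404 = 1616
    C=C: 1 × 591 = 591
    H–H: 1 × 430 = 430
    Σ(broken) = 2637 kJ
  Bonds formed (products):
    C–C: 1 × 360 = 360
    C–H: 6 × 404 = 2424
    Σ(formed) = 2784 kJ
  ΔH_2 = 2637 − 2784 = −147 kJ
ΔH_1 − ΔH_2 = +294 kJ, so reaction 2 has the more negative ΔH; |ΔH_1 − ΔH_2| = 294 kJ.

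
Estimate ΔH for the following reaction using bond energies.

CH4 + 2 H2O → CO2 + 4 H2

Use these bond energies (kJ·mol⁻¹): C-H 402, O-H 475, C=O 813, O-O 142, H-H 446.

Bonds broken (reactants):
  C-H: 4 × 402 = 1608
  O-H: 4 × 475 = 1900
  Σ(broken) = 3508 kJ
Bonds formed (products):
  C=O: 2 × 813 = 1626
  H-H: 4 × 446 = 1784
  Σ(formed) = 3410 kJ
ΔH = Σ(broken) − Σ(formed) = 3508 − 3410 = +98 kJ

ΔH ≈ +98 kJ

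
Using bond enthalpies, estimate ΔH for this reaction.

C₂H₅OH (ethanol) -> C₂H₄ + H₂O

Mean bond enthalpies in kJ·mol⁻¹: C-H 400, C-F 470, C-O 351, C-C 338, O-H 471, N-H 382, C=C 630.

Bonds broken (reactants):
  C-C: 1 × 338 = 338
  C-H: 5 × 400 = 2000
  C-O: 1 × 351 = 351
  O-H: 1 × 471 = 471
  Σ(broken) = 3160 kJ
Bonds formed (products):
  C-H: 4 × 400 = 1600
  C=C: 1 × 630 = 630
  O-H: 2 × 471 = 942
  Σ(formed) = 3172 kJ
ΔH = Σ(broken) − Σ(formed) = 3160 − 3172 = −12 kJ

ΔH ≈ −12 kJ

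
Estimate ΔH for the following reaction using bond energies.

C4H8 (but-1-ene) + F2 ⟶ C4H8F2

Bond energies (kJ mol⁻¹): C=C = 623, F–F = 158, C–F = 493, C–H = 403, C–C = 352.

Bonds broken (reactants):
  C–C: 2 × 352 = 704
  C–H: 8 × 403 = 3224
  C=C: 1 × 623 = 623
  F–F: 1 × 158 = 158
  Σ(broken) = 4709 kJ
Bonds formed (products):
  C–C: 3 × 352 = 1056
  C–F: 2 × 493 = 986
  C–H: 8 × 403 = 3224
  Σ(formed) = 5266 kJ
ΔH = Σ(broken) − Σ(formed) = 4709 − 5266 = −557 kJ

ΔH ≈ −557 kJ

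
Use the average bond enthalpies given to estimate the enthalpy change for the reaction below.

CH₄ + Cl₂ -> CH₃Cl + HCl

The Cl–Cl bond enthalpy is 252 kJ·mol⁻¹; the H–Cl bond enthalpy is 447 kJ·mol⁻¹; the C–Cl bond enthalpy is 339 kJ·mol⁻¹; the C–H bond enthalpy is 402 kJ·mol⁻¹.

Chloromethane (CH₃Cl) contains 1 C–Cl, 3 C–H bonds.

ΔH ≈ −132 kJ

Bonds broken (reactants):
  C–H: 4 × 402 = 1608
  Cl–Cl: 1 × 252 = 252
  Σ(broken) = 1860 kJ
Bonds formed (products):
  C–Cl: 1 × 339 = 339
  C–H: 3 × 402 = 1206
  H–Cl: 1 × 447 = 447
  Σ(formed) = 1992 kJ
ΔH = Σ(broken) − Σ(formed) = 1860 − 1992 = −132 kJ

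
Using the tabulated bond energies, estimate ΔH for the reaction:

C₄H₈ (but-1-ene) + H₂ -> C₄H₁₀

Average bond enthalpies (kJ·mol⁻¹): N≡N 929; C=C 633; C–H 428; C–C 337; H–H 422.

ΔH ≈ −138 kJ

Bonds broken (reactants):
  C–C: 2 × 337 = 674
  C–H: 8 × 428 = 3424
  C=C: 1 × 633 = 633
  H–H: 1 × 422 = 422
  Σ(broken) = 5153 kJ
Bonds formed (products):
  C–C: 3 × 337 = 1011
  C–H: 10 × 428 = 4280
  Σ(formed) = 5291 kJ
ΔH = Σ(broken) − Σ(formed) = 5153 − 5291 = −138 kJ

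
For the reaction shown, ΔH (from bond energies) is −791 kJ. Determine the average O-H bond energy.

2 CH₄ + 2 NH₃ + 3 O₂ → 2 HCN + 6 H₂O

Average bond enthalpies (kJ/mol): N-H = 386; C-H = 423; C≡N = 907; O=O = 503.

Let D be the O-H bond energy.
Σ(broken) = 8×423 + 6×386 + 3×503 = 7209
Σ(formed) = 2×907 + 2×423 + 12×D = 2660 + 12D
ΔH = Σ(broken) − Σ(formed) = (7209) − (2660 + 12D) = +4549 − 12D
Setting this equal to −791 kJ gives 12D = 5340, so D = 445 kJ/mol.

D(O-H) ≈ 445 kJ/mol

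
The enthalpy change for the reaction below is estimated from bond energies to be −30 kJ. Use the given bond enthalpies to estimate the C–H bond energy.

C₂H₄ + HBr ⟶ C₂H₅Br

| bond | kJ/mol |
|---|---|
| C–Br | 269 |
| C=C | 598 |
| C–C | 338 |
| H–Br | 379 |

Let D be the C–H bond energy.
Σ(broken) = 4×D + 1×598 + 1×379 = 977 + 4D
Σ(formed) = 1×269 + 1×338 + 5×D = 607 + 5D
ΔH = Σ(broken) − Σ(formed) = (977 + 4D) − (607 + 5D) = +370 − D
Setting this equal to −30 kJ gives D = 400 kJ/mol.

D(C–H) ≈ 400 kJ/mol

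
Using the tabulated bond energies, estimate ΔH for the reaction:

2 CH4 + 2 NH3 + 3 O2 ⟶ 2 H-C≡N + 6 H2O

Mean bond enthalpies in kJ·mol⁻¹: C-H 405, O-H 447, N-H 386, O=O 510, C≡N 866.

ΔH ≈ −820 kJ

Bonds broken (reactants):
  C-H: 8 × 405 = 3240
  N-H: 6 × 386 = 2316
  O=O: 3 × 510 = 1530
  Σ(broken) = 7086 kJ
Bonds formed (products):
  C≡N: 2 × 866 = 1732
  C-H: 2 × 405 = 810
  O-H: 12 × 447 = 5364
  Σ(formed) = 7906 kJ
ΔH = Σ(broken) − Σ(formed) = 7086 − 7906 = −820 kJ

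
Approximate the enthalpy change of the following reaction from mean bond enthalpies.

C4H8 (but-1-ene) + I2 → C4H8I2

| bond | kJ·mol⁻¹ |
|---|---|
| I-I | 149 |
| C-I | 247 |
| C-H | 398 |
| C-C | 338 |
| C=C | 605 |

Bonds broken (reactants):
  C-C: 2 × 338 = 676
  C-H: 8 × 398 = 3184
  C=C: 1 × 605 = 605
  I-I: 1 × 149 = 149
  Σ(broken) = 4614 kJ
Bonds formed (products):
  C-C: 3 × 338 = 1014
  C-H: 8 × 398 = 3184
  C-I: 2 × 247 = 494
  Σ(formed) = 4692 kJ
ΔH = Σ(broken) − Σ(formed) = 4614 − 4692 = −78 kJ

ΔH ≈ −78 kJ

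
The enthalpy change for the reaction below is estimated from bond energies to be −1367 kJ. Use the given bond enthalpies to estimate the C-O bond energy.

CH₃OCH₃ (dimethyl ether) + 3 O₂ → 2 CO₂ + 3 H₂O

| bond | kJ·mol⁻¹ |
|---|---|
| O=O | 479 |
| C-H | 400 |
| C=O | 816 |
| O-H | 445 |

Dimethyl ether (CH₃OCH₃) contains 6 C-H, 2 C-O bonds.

Let D be the C-O bond energy.
Σ(broken) = 6×400 + 2×D + 3×479 = 3837 + 2D
Σ(formed) = 4×816 + 6×445 = 5934
ΔH = Σ(broken) − Σ(formed) = (3837 + 2D) − (5934) = −2097 + 2D
Setting this equal to −1367 kJ gives 2D = 730, so D = 365 kJ/mol.

D(C-O) ≈ 365 kJ/mol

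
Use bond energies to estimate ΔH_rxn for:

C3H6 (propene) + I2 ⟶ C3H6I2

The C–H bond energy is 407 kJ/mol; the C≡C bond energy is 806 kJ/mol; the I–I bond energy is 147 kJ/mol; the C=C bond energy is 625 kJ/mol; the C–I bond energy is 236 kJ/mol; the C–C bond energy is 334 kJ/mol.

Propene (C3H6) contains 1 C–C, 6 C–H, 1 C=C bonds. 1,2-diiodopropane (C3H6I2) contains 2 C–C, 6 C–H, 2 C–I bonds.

ΔH ≈ −34 kJ

Bonds broken (reactants):
  C–C: 1 × 334 = 334
  C–H: 6 × 407 = 2442
  C=C: 1 × 625 = 625
  I–I: 1 × 147 = 147
  Σ(broken) = 3548 kJ
Bonds formed (products):
  C–C: 2 × 334 = 668
  C–H: 6 × 407 = 2442
  C–I: 2 × 236 = 472
  Σ(formed) = 3582 kJ
ΔH = Σ(broken) − Σ(formed) = 3548 − 3582 = −34 kJ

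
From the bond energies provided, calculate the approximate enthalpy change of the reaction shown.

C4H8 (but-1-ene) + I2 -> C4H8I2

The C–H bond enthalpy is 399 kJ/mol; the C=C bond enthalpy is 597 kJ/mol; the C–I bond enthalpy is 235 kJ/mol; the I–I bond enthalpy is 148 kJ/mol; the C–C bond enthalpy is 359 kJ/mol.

Bonds broken (reactants):
  C–C: 2 × 359 = 718
  C–H: 8 × 399 = 3192
  C=C: 1 × 597 = 597
  I–I: 1 × 148 = 148
  Σ(broken) = 4655 kJ
Bonds formed (products):
  C–C: 3 × 359 = 1077
  C–H: 8 × 399 = 3192
  C–I: 2 × 235 = 470
  Σ(formed) = 4739 kJ
ΔH = Σ(broken) − Σ(formed) = 4655 − 4739 = −84 kJ

ΔH ≈ −84 kJ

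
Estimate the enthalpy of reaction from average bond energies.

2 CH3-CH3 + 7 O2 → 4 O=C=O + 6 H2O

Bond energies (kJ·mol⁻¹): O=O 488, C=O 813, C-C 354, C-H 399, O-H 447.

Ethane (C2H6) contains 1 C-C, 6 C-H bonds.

ΔH ≈ −2956 kJ

Bonds broken (reactants):
  C-C: 2 × 354 = 708
  C-H: 12 × 399 = 4788
  O=O: 7 × 488 = 3416
  Σ(broken) = 8912 kJ
Bonds formed (products):
  C=O: 8 × 813 = 6504
  O-H: 12 × 447 = 5364
  Σ(formed) = 11868 kJ
ΔH = Σ(broken) − Σ(formed) = 8912 − 11868 = −2956 kJ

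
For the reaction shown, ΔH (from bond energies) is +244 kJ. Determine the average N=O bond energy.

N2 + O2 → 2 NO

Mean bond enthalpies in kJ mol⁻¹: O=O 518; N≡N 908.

D(N=O) ≈ 591 kJ/mol

Let D be the N=O bond energy.
Σ(broken) = 1×908 + 1×518 = 1426
Σ(formed) = 2×D = 2D
ΔH = Σ(broken) − Σ(formed) = (1426) − (2D) = +1426 − 2D
Setting this equal to +244 kJ gives 2D = 1182, so D = 591 kJ/mol.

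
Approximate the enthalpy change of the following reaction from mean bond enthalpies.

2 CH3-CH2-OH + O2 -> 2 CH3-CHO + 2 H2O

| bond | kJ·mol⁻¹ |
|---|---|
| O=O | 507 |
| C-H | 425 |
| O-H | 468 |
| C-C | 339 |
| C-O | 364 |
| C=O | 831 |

Bonds broken (reactants):
  C-C: 2 × 339 = 678
  C-H: 10 × 425 = 4250
  C-O: 2 × 364 = 728
  O-H: 2 × 468 = 936
  O=O: 1 × 507 = 507
  Σ(broken) = 7099 kJ
Bonds formed (products):
  C-C: 2 × 339 = 678
  C-H: 8 × 425 = 3400
  C=O: 2 × 831 = 1662
  O-H: 4 × 468 = 1872
  Σ(formed) = 7612 kJ
ΔH = Σ(broken) − Σ(formed) = 7099 − 7612 = −513 kJ

ΔH ≈ −513 kJ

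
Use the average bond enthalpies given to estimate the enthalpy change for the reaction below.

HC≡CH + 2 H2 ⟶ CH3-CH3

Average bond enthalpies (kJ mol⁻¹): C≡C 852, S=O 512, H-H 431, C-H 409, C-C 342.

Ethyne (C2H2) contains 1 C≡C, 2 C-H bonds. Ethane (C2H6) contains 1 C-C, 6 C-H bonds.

Bonds broken (reactants):
  C≡C: 1 × 852 = 852
  C-H: 2 × 409 = 818
  H-H: 2 × 431 = 862
  Σ(broken) = 2532 kJ
Bonds formed (products):
  C-C: 1 × 342 = 342
  C-H: 6 × 409 = 2454
  Σ(formed) = 2796 kJ
ΔH = Σ(broken) − Σ(formed) = 2532 − 2796 = −264 kJ

ΔH ≈ −264 kJ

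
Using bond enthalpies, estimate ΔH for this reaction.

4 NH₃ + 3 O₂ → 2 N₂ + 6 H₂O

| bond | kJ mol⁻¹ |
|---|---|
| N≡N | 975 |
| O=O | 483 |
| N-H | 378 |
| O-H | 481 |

ΔH ≈ −1737 kJ

Bonds broken (reactants):
  N-H: 12 × 378 = 4536
  O=O: 3 × 483 = 1449
  Σ(broken) = 5985 kJ
Bonds formed (products):
  N≡N: 2 × 975 = 1950
  O-H: 12 × 481 = 5772
  Σ(formed) = 7722 kJ
ΔH = Σ(broken) − Σ(formed) = 5985 − 7722 = −1737 kJ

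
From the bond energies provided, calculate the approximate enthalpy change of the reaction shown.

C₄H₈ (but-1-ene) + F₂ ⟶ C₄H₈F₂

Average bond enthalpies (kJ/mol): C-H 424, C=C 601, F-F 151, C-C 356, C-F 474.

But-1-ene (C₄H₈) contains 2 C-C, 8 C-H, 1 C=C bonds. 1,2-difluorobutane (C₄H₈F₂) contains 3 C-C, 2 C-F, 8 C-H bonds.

ΔH ≈ −552 kJ

Bonds broken (reactants):
  C-C: 2 × 356 = 712
  C-H: 8 × 424 = 3392
  C=C: 1 × 601 = 601
  F-F: 1 × 151 = 151
  Σ(broken) = 4856 kJ
Bonds formed (products):
  C-C: 3 × 356 = 1068
  C-F: 2 × 474 = 948
  C-H: 8 × 424 = 3392
  Σ(formed) = 5408 kJ
ΔH = Σ(broken) − Σ(formed) = 4856 − 5408 = −552 kJ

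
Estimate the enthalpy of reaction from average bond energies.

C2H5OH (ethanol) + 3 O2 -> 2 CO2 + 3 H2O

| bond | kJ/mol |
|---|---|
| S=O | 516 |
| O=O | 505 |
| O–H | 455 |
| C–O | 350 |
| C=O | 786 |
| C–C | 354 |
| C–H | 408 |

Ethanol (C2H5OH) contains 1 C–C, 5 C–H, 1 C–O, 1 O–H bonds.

ΔH ≈ −1160 kJ

Bonds broken (reactants):
  C–C: 1 × 354 = 354
  C–H: 5 × 408 = 2040
  C–O: 1 × 350 = 350
  O–H: 1 × 455 = 455
  O=O: 3 × 505 = 1515
  Σ(broken) = 4714 kJ
Bonds formed (products):
  C=O: 4 × 786 = 3144
  O–H: 6 × 455 = 2730
  Σ(formed) = 5874 kJ
ΔH = Σ(broken) − Σ(formed) = 4714 − 5874 = −1160 kJ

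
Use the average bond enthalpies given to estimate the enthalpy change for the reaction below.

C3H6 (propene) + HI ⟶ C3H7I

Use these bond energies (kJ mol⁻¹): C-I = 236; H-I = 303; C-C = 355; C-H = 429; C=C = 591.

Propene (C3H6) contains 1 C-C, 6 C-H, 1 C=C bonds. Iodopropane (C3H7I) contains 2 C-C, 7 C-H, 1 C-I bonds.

Bonds broken (reactants):
  C-C: 1 × 355 = 355
  C-H: 6 × 429 = 2574
  C=C: 1 × 591 = 591
  H-I: 1 × 303 = 303
  Σ(broken) = 3823 kJ
Bonds formed (products):
  C-C: 2 × 355 = 710
  C-H: 7 × 429 = 3003
  C-I: 1 × 236 = 236
  Σ(formed) = 3949 kJ
ΔH = Σ(broken) − Σ(formed) = 3823 − 3949 = −126 kJ

ΔH ≈ −126 kJ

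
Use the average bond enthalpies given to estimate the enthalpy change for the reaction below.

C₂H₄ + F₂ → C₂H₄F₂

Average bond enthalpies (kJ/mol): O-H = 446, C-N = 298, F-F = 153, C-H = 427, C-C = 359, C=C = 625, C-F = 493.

ΔH ≈ −567 kJ

Bonds broken (reactants):
  C-H: 4 × 427 = 1708
  C=C: 1 × 625 = 625
  F-F: 1 × 153 = 153
  Σ(broken) = 2486 kJ
Bonds formed (products):
  C-C: 1 × 359 = 359
  C-F: 2 × 493 = 986
  C-H: 4 × 427 = 1708
  Σ(formed) = 3053 kJ
ΔH = Σ(broken) − Σ(formed) = 2486 − 3053 = −567 kJ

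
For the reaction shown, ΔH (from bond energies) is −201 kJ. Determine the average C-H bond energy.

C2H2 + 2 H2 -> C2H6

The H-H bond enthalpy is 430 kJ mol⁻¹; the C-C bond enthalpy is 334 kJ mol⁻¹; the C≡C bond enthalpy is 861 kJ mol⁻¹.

Let D be the C-H bond energy.
Σ(broken) = 1×861 + 2×D + 2×430 = 1721 + 2D
Σ(formed) = 1×334 + 6×D = 334 + 6D
ΔH = Σ(broken) − Σ(formed) = (1721 + 2D) − (334 + 6D) = +1387 − 4D
Setting this equal to −201 kJ gives 4D = 1588, so D = 397 kJ/mol.

D(C-H) ≈ 397 kJ/mol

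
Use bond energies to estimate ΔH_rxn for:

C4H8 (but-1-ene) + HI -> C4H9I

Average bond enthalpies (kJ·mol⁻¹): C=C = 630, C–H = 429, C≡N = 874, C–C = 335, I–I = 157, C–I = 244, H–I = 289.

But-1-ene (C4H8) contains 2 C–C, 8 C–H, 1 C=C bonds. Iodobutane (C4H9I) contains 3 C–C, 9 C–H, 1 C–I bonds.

ΔH ≈ −89 kJ

Bonds broken (reactants):
  C–C: 2 × 335 = 670
  C–H: 8 × 429 = 3432
  C=C: 1 × 630 = 630
  H–I: 1 × 289 = 289
  Σ(broken) = 5021 kJ
Bonds formed (products):
  C–C: 3 × 335 = 1005
  C–H: 9 × 429 = 3861
  C–I: 1 × 244 = 244
  Σ(formed) = 5110 kJ
ΔH = Σ(broken) − Σ(formed) = 5021 − 5110 = −89 kJ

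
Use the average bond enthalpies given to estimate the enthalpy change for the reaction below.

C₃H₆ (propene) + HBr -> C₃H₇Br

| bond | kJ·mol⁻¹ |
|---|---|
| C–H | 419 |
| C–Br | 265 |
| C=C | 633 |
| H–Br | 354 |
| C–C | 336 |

Bonds broken (reactants):
  C–C: 1 × 336 = 336
  C–H: 6 × 419 = 2514
  C=C: 1 × 633 = 633
  H–Br: 1 × 354 = 354
  Σ(broken) = 3837 kJ
Bonds formed (products):
  C–Br: 1 × 265 = 265
  C–C: 2 × 336 = 672
  C–H: 7 × 419 = 2933
  Σ(formed) = 3870 kJ
ΔH = Σ(broken) − Σ(formed) = 3837 − 3870 = −33 kJ

ΔH ≈ −33 kJ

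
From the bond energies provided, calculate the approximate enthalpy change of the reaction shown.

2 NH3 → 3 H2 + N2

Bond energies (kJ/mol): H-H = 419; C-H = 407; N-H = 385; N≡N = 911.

ΔH ≈ +142 kJ

Bonds broken (reactants):
  N-H: 6 × 385 = 2310
  Σ(broken) = 2310 kJ
Bonds formed (products):
  H-H: 3 × 419 = 1257
  N≡N: 1 × 911 = 911
  Σ(formed) = 2168 kJ
ΔH = Σ(broken) − Σ(formed) = 2310 − 2168 = +142 kJ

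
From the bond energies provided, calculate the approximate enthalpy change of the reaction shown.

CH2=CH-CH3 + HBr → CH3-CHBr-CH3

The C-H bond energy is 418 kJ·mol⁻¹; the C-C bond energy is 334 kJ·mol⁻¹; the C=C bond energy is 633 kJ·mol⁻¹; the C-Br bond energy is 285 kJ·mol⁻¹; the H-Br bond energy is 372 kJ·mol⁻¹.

ΔH ≈ −32 kJ

Bonds broken (reactants):
  C-C: 1 × 334 = 334
  C-H: 6 × 418 = 2508
  C=C: 1 × 633 = 633
  H-Br: 1 × 372 = 372
  Σ(broken) = 3847 kJ
Bonds formed (products):
  C-Br: 1 × 285 = 285
  C-C: 2 × 334 = 668
  C-H: 7 × 418 = 2926
  Σ(formed) = 3879 kJ
ΔH = Σ(broken) − Σ(formed) = 3847 − 3879 = −32 kJ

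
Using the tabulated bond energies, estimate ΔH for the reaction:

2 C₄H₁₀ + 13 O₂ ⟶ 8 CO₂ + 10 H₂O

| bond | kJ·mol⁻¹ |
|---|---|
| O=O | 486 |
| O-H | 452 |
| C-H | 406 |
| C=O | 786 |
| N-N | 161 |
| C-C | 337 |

Bonds broken (reactants):
  C-C: 6 × 337 = 2022
  C-H: 20 × 406 = 8120
  O=O: 13 × 486 = 6318
  Σ(broken) = 16460 kJ
Bonds formed (products):
  C=O: 16 × 786 = 12576
  O-H: 20 × 452 = 9040
  Σ(formed) = 21616 kJ
ΔH = Σ(broken) − Σ(formed) = 16460 − 21616 = −5156 kJ

ΔH ≈ −5156 kJ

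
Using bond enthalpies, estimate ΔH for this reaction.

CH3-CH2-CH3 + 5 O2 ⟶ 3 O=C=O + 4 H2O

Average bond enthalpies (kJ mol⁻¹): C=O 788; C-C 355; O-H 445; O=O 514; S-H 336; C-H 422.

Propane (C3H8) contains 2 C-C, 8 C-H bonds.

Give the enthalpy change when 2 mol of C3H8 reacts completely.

ΔH = −3264 kJ

Bonds broken (reactants):
  C-C: 2 × 355 = 710
  C-H: 8 × 422 = 3376
  O=O: 5 × 514 = 2570
  Σ(broken) = 6656 kJ
Bonds formed (products):
  C=O: 6 × 788 = 4728
  O-H: 8 × 445 = 3560
  Σ(formed) = 8288 kJ
ΔH = Σ(broken) − Σ(formed) = 6656 − 8288 = −1632 kJ
For 2× the reaction as written: 2 × (−1632) = −3264 kJ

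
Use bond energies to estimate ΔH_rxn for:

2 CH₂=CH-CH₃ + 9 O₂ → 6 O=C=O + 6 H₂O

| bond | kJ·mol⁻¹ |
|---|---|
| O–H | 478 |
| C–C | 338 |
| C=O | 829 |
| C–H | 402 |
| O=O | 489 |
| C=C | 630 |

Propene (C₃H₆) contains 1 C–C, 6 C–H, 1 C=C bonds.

ΔH ≈ −4523 kJ

Bonds broken (reactants):
  C–C: 2 × 338 = 676
  C–H: 12 × 402 = 4824
  C=C: 2 × 630 = 1260
  O=O: 9 × 489 = 4401
  Σ(broken) = 11161 kJ
Bonds formed (products):
  C=O: 12 × 829 = 9948
  O–H: 12 × 478 = 5736
  Σ(formed) = 15684 kJ
ΔH = Σ(broken) − Σ(formed) = 11161 − 15684 = −4523 kJ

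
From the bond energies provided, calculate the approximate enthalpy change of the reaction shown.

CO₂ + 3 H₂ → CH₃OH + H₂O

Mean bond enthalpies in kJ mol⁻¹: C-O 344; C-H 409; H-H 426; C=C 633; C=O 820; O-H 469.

ΔH ≈ −60 kJ

Bonds broken (reactants):
  C=O: 2 × 820 = 1640
  H-H: 3 × 426 = 1278
  Σ(broken) = 2918 kJ
Bonds formed (products):
  C-H: 3 × 409 = 1227
  C-O: 1 × 344 = 344
  O-H: 3 × 469 = 1407
  Σ(formed) = 2978 kJ
ΔH = Σ(broken) − Σ(formed) = 2918 − 2978 = −60 kJ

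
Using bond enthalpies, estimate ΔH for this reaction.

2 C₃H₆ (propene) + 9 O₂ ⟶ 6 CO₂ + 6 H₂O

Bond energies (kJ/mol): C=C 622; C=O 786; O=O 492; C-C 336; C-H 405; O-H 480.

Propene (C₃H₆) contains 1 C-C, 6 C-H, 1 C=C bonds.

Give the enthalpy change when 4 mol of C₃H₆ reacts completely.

ΔH = −7976 kJ

Bonds broken (reactants):
  C-C: 2 × 336 = 672
  C-H: 12 × 405 = 4860
  C=C: 2 × 622 = 1244
  O=O: 9 × 492 = 4428
  Σ(broken) = 11204 kJ
Bonds formed (products):
  C=O: 12 × 786 = 9432
  O-H: 12 × 480 = 5760
  Σ(formed) = 15192 kJ
ΔH = Σ(broken) − Σ(formed) = 11204 − 15192 = −3988 kJ
For 2× the reaction as written: 2 × (−3988) = −7976 kJ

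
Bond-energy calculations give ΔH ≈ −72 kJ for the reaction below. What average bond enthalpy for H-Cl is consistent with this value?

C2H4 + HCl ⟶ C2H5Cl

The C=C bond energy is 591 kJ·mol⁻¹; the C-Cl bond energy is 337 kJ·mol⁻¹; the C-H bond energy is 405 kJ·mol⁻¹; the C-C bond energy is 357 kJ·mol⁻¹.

D(H-Cl) ≈ 436 kJ/mol

Let D be the H-Cl bond energy.
Σ(broken) = 4×405 + 1×591 + 1×D = 2211 + D
Σ(formed) = 1×357 + 1×337 + 5×405 = 2719
ΔH = Σ(broken) − Σ(formed) = (2211 + D) − (2719) = −508 + D
Setting this equal to −72 kJ gives D = 436 kJ/mol.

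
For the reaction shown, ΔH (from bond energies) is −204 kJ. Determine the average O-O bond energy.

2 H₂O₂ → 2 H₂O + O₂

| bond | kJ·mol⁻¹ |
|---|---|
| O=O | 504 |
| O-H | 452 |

Let D be the O-O bond energy.
Σ(broken) = 4×452 + 2×D = 1808 + 2D
Σ(formed) = 4×452 + 1×504 = 2312
ΔH = Σ(broken) − Σ(formed) = (1808 + 2D) − (2312) = −504 + 2D
Setting this equal to −204 kJ gives 2D = 300, so D = 150 kJ/mol.

D(O-O) ≈ 150 kJ/mol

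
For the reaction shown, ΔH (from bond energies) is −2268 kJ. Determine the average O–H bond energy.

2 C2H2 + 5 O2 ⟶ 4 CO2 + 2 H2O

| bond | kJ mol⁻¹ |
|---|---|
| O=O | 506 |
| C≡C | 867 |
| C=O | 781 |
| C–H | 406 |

D(O–H) ≈ 477 kJ/mol

Let D be the O–H bond energy.
Σ(broken) = 2×867 + 4×406 + 5×506 = 5888
Σ(formed) = 8×781 + 4×D = 6248 + 4D
ΔH = Σ(broken) − Σ(formed) = (5888) − (6248 + 4D) = −360 − 4D
Setting this equal to −2268 kJ gives 4D = 1908, so D = 477 kJ/mol.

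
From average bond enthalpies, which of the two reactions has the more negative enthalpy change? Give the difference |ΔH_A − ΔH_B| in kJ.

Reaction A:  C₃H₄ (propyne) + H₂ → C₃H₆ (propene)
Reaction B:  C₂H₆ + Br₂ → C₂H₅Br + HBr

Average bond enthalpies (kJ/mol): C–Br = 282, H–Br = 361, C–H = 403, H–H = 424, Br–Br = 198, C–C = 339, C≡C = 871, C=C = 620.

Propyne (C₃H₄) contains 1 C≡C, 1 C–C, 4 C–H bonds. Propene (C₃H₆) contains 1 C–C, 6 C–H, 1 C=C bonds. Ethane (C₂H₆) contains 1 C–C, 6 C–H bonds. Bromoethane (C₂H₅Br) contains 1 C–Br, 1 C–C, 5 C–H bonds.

Reaction A, by 89 kJ

Reaction A:
  Bonds broken (reactants):
    C≡C: 1 × 871 = 871
    C–C: 1 × 339 = 339
    C–H: 4 × 403 = 1612
    H–H: 1 × 424 = 424
    Σ(broken) = 3246 kJ
  Bonds formed (products):
    C–C: 1 × 339 = 339
    C–H: 6 × 403 = 2418
    C=C: 1 × 620 = 620
    Σ(formed) = 3377 kJ
  ΔH_A = 3246 − 3377 = −131 kJ
Reaction B:
  Bonds broken (reactants):
    Br–Br: 1 × 198 = 198
    C–C: 1 × 339 = 339
    C–H: 6 × 403 = 2418
    Σ(broken) = 2955 kJ
  Bonds formed (products):
    C–Br: 1 × 282 = 282
    C–C: 1 × 339 = 339
    C–H: 5 × 403 = 2015
    H–Br: 1 × 361 = 361
    Σ(formed) = 2997 kJ
  ΔH_B = 2955 − 2997 = −42 kJ
ΔH_A − ΔH_B = −89 kJ, so reaction A has the more negative ΔH; |ΔH_A − ΔH_B| = 89 kJ.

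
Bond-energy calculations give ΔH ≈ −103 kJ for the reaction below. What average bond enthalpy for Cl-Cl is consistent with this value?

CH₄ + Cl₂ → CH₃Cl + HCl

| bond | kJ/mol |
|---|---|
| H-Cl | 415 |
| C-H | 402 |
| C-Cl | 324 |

Let D be the Cl-Cl bond energy.
Σ(broken) = 4×402 + 1×D = 1608 + D
Σ(formed) = 1×324 + 3×402 + 1×415 = 1945
ΔH = Σ(broken) − Σ(formed) = (1608 + D) − (1945) = −337 + D
Setting this equal to −103 kJ gives D = 234 kJ/mol.

D(Cl-Cl) ≈ 234 kJ/mol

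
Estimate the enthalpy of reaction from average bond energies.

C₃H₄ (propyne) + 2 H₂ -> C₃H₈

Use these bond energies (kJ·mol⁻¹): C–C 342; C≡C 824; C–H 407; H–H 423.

ΔH ≈ −300 kJ

Bonds broken (reactants):
  C≡C: 1 × 824 = 824
  C–C: 1 × 342 = 342
  C–H: 4 × 407 = 1628
  H–H: 2 × 423 = 846
  Σ(broken) = 3640 kJ
Bonds formed (products):
  C–C: 2 × 342 = 684
  C–H: 8 × 407 = 3256
  Σ(formed) = 3940 kJ
ΔH = Σ(broken) − Σ(formed) = 3640 − 3940 = −300 kJ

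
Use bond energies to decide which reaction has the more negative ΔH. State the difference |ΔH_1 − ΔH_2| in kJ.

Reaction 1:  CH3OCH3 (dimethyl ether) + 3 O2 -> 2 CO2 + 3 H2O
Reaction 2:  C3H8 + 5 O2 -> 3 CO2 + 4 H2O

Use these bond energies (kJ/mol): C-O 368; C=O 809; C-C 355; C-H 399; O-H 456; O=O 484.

Reaction 2, by 790 kJ

Reaction 1:
  Bonds broken (reactants):
    C-H: 6 × 399 = 2394
    C-O: 2 × 368 = 736
    O=O: 3 × 484 = 1452
    Σ(broken) = 4582 kJ
  Bonds formed (products):
    C=O: 4 × 809 = 3236
    O-H: 6 × 456 = 2736
    Σ(formed) = 5972 kJ
  ΔH_1 = 4582 − 5972 = −1390 kJ
Reaction 2:
  Bonds broken (reactants):
    C-C: 2 × 355 = 710
    C-H: 8 × 399 = 3192
    O=O: 5 × 484 = 2420
    Σ(broken) = 6322 kJ
  Bonds formed (products):
    C=O: 6 × 809 = 4854
    O-H: 8 × 456 = 3648
    Σ(formed) = 8502 kJ
  ΔH_2 = 6322 − 8502 = −2180 kJ
ΔH_1 − ΔH_2 = +790 kJ, so reaction 2 has the more negative ΔH; |ΔH_1 − ΔH_2| = 790 kJ.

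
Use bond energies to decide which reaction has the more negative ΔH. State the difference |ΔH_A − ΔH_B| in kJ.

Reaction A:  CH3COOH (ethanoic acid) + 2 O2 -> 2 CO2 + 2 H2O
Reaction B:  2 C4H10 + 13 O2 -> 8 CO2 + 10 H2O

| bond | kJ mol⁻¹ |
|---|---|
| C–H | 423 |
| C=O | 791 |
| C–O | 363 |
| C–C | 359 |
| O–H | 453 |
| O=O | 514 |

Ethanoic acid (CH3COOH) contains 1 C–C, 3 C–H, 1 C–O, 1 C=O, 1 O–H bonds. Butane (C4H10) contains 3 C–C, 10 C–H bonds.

Reaction B, by 3707 kJ

Reaction A:
  Bonds broken (reactants):
    C–C: 1 × 359 = 359
    C–H: 3 × 423 = 1269
    C–O: 1 × 363 = 363
    C=O: 1 × 791 = 791
    O–H: 1 × 453 = 453
    O=O: 2 × 514 = 1028
    Σ(broken) = 4263 kJ
  Bonds formed (products):
    C=O: 4 × 791 = 3164
    O–H: 4 × 453 = 1812
    Σ(formed) = 4976 kJ
  ΔH_A = 4263 − 4976 = −713 kJ
Reaction B:
  Bonds broken (reactants):
    C–C: 6 × 359 = 2154
    C–H: 20 × 423 = 8460
    O=O: 13 × 514 = 6682
    Σ(broken) = 17296 kJ
  Bonds formed (products):
    C=O: 16 × 791 = 12656
    O–H: 20 × 453 = 9060
    Σ(formed) = 21716 kJ
  ΔH_B = 17296 − 21716 = −4420 kJ
ΔH_A − ΔH_B = +3707 kJ, so reaction B has the more negative ΔH; |ΔH_A − ΔH_B| = 3707 kJ.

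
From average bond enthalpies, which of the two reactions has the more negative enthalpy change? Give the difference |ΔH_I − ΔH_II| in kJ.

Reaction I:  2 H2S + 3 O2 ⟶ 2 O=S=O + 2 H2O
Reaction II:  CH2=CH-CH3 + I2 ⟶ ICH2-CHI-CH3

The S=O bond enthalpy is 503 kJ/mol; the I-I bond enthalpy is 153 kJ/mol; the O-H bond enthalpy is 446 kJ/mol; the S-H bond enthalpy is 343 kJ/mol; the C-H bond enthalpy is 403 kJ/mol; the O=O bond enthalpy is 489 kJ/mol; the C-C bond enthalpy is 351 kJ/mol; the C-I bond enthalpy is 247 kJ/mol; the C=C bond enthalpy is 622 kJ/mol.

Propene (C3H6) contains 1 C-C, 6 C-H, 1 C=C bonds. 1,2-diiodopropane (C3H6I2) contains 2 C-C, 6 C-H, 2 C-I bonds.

Reaction I:
  Bonds broken (reactants):
    O=O: 3 × 489 = 1467
    S-H: 4 × 343 = 1372
    Σ(broken) = 2839 kJ
  Bonds formed (products):
    O-H: 4 × 446 = 1784
    S=O: 4 × 503 = 2012
    Σ(formed) = 3796 kJ
  ΔH_I = 2839 − 3796 = −957 kJ
Reaction II:
  Bonds broken (reactants):
    C-C: 1 × 351 = 351
    C-H: 6 × 403 = 2418
    C=C: 1 × 622 = 622
    I-I: 1 × 153 = 153
    Σ(broken) = 3544 kJ
  Bonds formed (products):
    C-C: 2 × 351 = 702
    C-H: 6 × 403 = 2418
    C-I: 2 × 247 = 494
    Σ(formed) = 3614 kJ
  ΔH_II = 3544 − 3614 = −70 kJ
ΔH_I − ΔH_II = −887 kJ, so reaction I has the more negative ΔH; |ΔH_I − ΔH_II| = 887 kJ.

Reaction I, by 887 kJ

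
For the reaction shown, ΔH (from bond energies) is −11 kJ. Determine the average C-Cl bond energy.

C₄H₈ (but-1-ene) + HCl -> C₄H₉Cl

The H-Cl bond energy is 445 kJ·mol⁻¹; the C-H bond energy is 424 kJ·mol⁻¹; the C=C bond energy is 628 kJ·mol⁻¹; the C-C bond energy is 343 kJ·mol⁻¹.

D(C-Cl) ≈ 317 kJ/mol

Let D be the C-Cl bond energy.
Σ(broken) = 2×343 + 8×424 + 1×628 + 1×445 = 5151
Σ(formed) = 3×343 + 1×D + 9×424 = 4845 + D
ΔH = Σ(broken) − Σ(formed) = (5151) − (4845 + D) = +306 − D
Setting this equal to −11 kJ gives D = 317 kJ/mol.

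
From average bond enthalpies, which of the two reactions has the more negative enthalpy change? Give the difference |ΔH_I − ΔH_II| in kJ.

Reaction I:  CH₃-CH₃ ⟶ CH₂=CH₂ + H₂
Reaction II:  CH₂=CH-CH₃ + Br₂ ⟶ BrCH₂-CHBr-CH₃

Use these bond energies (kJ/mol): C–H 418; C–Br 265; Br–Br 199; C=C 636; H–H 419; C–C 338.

Reaction II, by 152 kJ

Reaction I:
  Bonds broken (reactants):
    C–C: 1 × 338 = 338
    C–H: 6 × 418 = 2508
    Σ(broken) = 2846 kJ
  Bonds formed (products):
    C–H: 4 × 418 = 1672
    C=C: 1 × 636 = 636
    H–H: 1 × 419 = 419
    Σ(formed) = 2727 kJ
  ΔH_I = 2846 − 2727 = +119 kJ
Reaction II:
  Bonds broken (reactants):
    Br–Br: 1 × 199 = 199
    C–C: 1 × 338 = 338
    C–H: 6 × 418 = 2508
    C=C: 1 × 636 = 636
    Σ(broken) = 3681 kJ
  Bonds formed (products):
    C–Br: 2 × 265 = 530
    C–C: 2 × 338 = 676
    C–H: 6 × 418 = 2508
    Σ(formed) = 3714 kJ
  ΔH_II = 3681 − 3714 = −33 kJ
ΔH_I − ΔH_II = +152 kJ, so reaction II has the more negative ΔH; |ΔH_I − ΔH_II| = 152 kJ.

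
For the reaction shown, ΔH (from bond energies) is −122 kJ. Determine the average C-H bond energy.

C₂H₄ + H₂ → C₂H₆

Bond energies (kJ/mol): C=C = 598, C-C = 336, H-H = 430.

Let D be the C-H bond energy.
Σ(broken) = 4×D + 1×598 + 1×430 = 1028 + 4D
Σ(formed) = 1×336 + 6×D = 336 + 6D
ΔH = Σ(broken) − Σ(formed) = (1028 + 4D) − (336 + 6D) = +692 − 2D
Setting this equal to −122 kJ gives 2D = 814, so D = 407 kJ/mol.

D(C-H) ≈ 407 kJ/mol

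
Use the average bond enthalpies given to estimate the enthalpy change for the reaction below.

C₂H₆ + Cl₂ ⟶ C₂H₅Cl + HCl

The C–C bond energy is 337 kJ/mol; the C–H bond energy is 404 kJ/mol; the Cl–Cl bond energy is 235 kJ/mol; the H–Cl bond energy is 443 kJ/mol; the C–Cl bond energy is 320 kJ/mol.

Bonds broken (reactants):
  C–C: 1 × 337 = 337
  C–H: 6 × 404 = 2424
  Cl–Cl: 1 × 235 = 235
  Σ(broken) = 2996 kJ
Bonds formed (products):
  C–C: 1 × 337 = 337
  C–Cl: 1 × 320 = 320
  C–H: 5 × 404 = 2020
  H–Cl: 1 × 443 = 443
  Σ(formed) = 3120 kJ
ΔH = Σ(broken) − Σ(formed) = 2996 − 3120 = −124 kJ

ΔH ≈ −124 kJ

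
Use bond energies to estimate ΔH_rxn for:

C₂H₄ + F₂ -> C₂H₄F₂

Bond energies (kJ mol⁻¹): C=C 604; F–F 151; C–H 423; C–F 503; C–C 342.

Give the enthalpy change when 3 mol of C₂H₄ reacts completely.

Bonds broken (reactants):
  C–H: 4 × 423 = 1692
  C=C: 1 × 604 = 604
  F–F: 1 × 151 = 151
  Σ(broken) = 2447 kJ
Bonds formed (products):
  C–C: 1 × 342 = 342
  C–F: 2 × 503 = 1006
  C–H: 4 × 423 = 1692
  Σ(formed) = 3040 kJ
ΔH = Σ(broken) − Σ(formed) = 2447 − 3040 = −593 kJ
For 3× the reaction as written: 3 × (−593) = −1779 kJ

ΔH = −1779 kJ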